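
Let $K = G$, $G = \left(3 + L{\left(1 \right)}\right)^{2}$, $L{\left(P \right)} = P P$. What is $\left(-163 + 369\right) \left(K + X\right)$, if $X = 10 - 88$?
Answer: $-12772$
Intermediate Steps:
$L{\left(P \right)} = P^{2}$
$G = 16$ ($G = \left(3 + 1^{2}\right)^{2} = \left(3 + 1\right)^{2} = 4^{2} = 16$)
$K = 16$
$X = -78$ ($X = 10 - 88 = -78$)
$\left(-163 + 369\right) \left(K + X\right) = \left(-163 + 369\right) \left(16 - 78\right) = 206 \left(-62\right) = -12772$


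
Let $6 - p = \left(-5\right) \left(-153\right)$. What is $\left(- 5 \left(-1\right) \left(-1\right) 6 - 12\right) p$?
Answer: $31878$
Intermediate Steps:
$p = -759$ ($p = 6 - \left(-5\right) \left(-153\right) = 6 - 765 = -759$)
$\left(- 5 \left(-1\right) \left(-1\right) 6 - 12\right) p = \left(- 5 \left(-1\right) \left(-1\right) 6 - 12\right) \left(-759\right) = \left(- 5 \cdot 1 \cdot 6 - 12\right) \left(-759\right) = \left(\left(-5\right) 6 - 12\right) \left(-759\right) = \left(-30 - 12\right) \left(-759\right) = \left(-42\right) \left(-759\right) = 31878$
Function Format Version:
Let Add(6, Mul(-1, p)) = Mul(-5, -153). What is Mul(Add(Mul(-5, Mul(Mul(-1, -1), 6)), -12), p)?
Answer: 31878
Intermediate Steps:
p = -759 (p = Add(6, Mul(-1, Mul(-5, -153))) = Add(6, Mul(-1, 765)) = Add(6, -765) = -759)
Mul(Add(Mul(-5, Mul(Mul(-1, -1), 6)), -12), p) = Mul(Add(Mul(-5, Mul(Mul(-1, -1), 6)), -12), -759) = Mul(Add(Mul(-5, Mul(1, 6)), -12), -759) = Mul(Add(Mul(-5, 6), -12), -759) = Mul(Add(-30, -12), -759) = Mul(-42, -759) = 31878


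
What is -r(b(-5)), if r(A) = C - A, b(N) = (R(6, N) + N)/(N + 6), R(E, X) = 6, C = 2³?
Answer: -7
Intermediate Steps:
C = 8
b(N) = 1 (b(N) = (6 + N)/(N + 6) = (6 + N)/(6 + N) = 1)
r(A) = 8 - A
-r(b(-5)) = -(8 - 1*1) = -(8 - 1) = -1*7 = -7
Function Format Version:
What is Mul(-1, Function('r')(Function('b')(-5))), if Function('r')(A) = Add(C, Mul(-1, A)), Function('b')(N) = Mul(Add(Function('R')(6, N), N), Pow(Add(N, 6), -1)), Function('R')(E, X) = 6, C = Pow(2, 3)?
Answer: -7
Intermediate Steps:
C = 8
Function('b')(N) = 1 (Function('b')(N) = Mul(Add(6, N), Pow(Add(N, 6), -1)) = Mul(Add(6, N), Pow(Add(6, N), -1)) = 1)
Function('r')(A) = Add(8, Mul(-1, A))
Mul(-1, Function('r')(Function('b')(-5))) = Mul(-1, Add(8, Mul(-1, 1))) = Mul(-1, Add(8, -1)) = Mul(-1, 7) = -7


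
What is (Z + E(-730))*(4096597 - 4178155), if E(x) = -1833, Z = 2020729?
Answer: -164657119968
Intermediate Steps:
(Z + E(-730))*(4096597 - 4178155) = (2020729 - 1833)*(4096597 - 4178155) = 2018896*(-81558) = -164657119968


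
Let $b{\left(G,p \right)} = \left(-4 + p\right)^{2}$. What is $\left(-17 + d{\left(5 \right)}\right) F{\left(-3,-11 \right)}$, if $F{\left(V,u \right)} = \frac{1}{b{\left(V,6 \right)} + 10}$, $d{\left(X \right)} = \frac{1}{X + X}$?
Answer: $- \frac{169}{140} \approx -1.2071$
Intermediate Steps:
$d{\left(X \right)} = \frac{1}{2 X}$
$F{\left(V,u \right)} = \frac{1}{14}$ ($F{\left(V,u \right)} = \frac{1}{\left(-4 + 6\right)^{2} + 10} = \frac{1}{2^{2} + 10} = \frac{1}{4 + 10} = \frac{1}{14}$)
$\left(-17 + d{\left(5 \right)}\right) F{\left(-3,-11 \right)} = \left(-17 + \frac{1}{2 \cdot 5}\right) \frac{1}{14} = \left(-17 + \frac{1}{2} \cdot \frac{1}{5}\right) \frac{1}{14} = \left(-17 + \frac{1}{10}\right) \frac{1}{14} = \left(- \frac{169}{10}\right) \frac{1}{14} = - \frac{169}{140}$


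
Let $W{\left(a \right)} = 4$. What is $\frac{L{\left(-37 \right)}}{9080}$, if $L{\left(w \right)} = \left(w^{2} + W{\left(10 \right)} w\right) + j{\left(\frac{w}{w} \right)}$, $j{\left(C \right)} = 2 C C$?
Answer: $\frac{1223}{9080} \approx 0.13469$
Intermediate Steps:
$j{\left(C \right)} = 2 C^{2}$
$L{\left(w \right)} = 2 + w^{2} + 4 w$ ($L{\left(w \right)} = \left(w^{2} + 4 w\right) + 2 \left(\frac{w}{w}\right)^{2} = \left(w^{2} + 4 w\right) + 2 \cdot 1^{2} = \left(w^{2} + 4 w\right) + 2 \cdot 1 = \left(w^{2} + 4 w\right) + 2 = 2 + w^{2} + 4 w$)
$\frac{L{\left(-37 \right)}}{9080} = \frac{2 + \left(-37\right)^{2} + 4 \left(-37\right)}{9080} = \left(2 + 1369 - 148\right) \frac{1}{9080} = 1223 \cdot \frac{1}{9080} = \frac{1223}{9080}$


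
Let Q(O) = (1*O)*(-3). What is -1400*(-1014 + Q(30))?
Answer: 1545600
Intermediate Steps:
Q(O) = -3*O (Q(O) = O*(-3) = -3*O)
-1400*(-1014 + Q(30)) = -1400*(-1014 - 3*30) = -1400*(-1014 - 90) = -1400*(-1104) = 1545600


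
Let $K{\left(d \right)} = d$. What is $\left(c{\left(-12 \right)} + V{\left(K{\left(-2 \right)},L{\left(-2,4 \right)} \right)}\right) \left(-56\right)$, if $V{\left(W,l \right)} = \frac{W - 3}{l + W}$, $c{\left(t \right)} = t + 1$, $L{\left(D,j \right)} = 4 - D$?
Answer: $686$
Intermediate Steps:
$c{\left(t \right)} = 1 + t$
$V{\left(W,l \right)} = \frac{-3 + W}{W + l}$
$\left(c{\left(-12 \right)} + V{\left(K{\left(-2 \right)},L{\left(-2,4 \right)} \right)}\right) \left(-56\right) = \left(\left(1 - 12\right) + \frac{-3 - 2}{-2 + \left(4 - -2\right)}\right) \left(-56\right) = \left(-11 + \frac{1}{-2 + \left(4 + 2\right)} \left(-5\right)\right) \left(-56\right) = \left(-11 + \frac{1}{-2 + 6} \left(-5\right)\right) \left(-56\right) = \left(-11 + \frac{1}{4} \left(-5\right)\right) \left(-56\right) = \left(-11 - \frac{5}{4}\right) \left(-56\right) = \left(- \frac{49}{4}\right) \left(-56\right) = 686$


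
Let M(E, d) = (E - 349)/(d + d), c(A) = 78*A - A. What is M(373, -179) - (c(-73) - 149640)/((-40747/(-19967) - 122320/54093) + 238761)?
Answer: 26922584592922125/46160436293249438 ≈ 0.58324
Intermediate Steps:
c(A) = 77*A
M(E, d) = (-349 + E)/(2*d) (M(E, d) = (-349 + E)/((2*d)) = (-349 + E)*(1/(2*d)) = (-349 + E)/(2*d))
M(373, -179) - (c(-73) - 149640)/((-40747/(-19967) - 122320/54093) + 238761) = (1/2)*(-349 + 373)/(-179) - (77*(-73) - 149640)/((-40747/(-19967) - 122320/54093) + 238761) = (1/2)*(-1/179)*24 - (-5621 - 149640)/((-40747*(-1/19967) - 122320*1/54093) + 238761) = -12/179 - (-155261)/((40747/19967 - 122320/54093) + 238761) = -12/179 - (-155261)/(-238235969/1080074931 + 238761) = -12/179 - (-155261)/257879532364522/1080074931 = -12/179 - (-155261)*1080074931/257879532364522 = -12/179 - 1*(-167693513861991/257879532364522) = -12/179 + 167693513861991/257879532364522 = 26922584592922125/46160436293249438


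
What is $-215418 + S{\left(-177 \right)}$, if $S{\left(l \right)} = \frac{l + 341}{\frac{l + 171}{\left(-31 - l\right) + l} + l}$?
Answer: $- \frac{1180711142}{5481} \approx -2.1542 \cdot 10^{5}$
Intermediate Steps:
$S{\left(l \right)} = \frac{341 + l}{- \frac{171}{31} + \frac{30 l}{31}}$ ($S{\left(l \right)} = \frac{341 + l}{\frac{171 + l}{-31} + l} = \frac{341 + l}{\left(171 + l\right) \left(- \frac{1}{31}\right) + l} = \frac{341 + l}{\left(- \frac{171}{31} - \frac{l}{31}\right) + l} = \frac{341 + l}{- \frac{171}{31} + \frac{30 l}{31}}$)
$-215418 + S{\left(-177 \right)} = -215418 + \frac{31 \left(341 - 177\right)}{3 \left(-57 + 10 \left(-177\right)\right)} = -215418 + \frac{31}{3} \frac{1}{-57 - 1770} \cdot 164 = -215418 + \frac{31}{3} \frac{1}{-1827} \cdot 164 = -215418 + \frac{31}{3} \left(- \frac{1}{1827}\right) 164 = -215418 - \frac{5084}{5481} = - \frac{1180711142}{5481}$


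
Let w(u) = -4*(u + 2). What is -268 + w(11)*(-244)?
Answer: 12420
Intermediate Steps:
w(u) = -8 - 4*u (w(u) = -4*(2 + u) = -8 - 4*u)
-268 + w(11)*(-244) = -268 + (-8 - 4*11)*(-244) = -268 + (-8 - 44)*(-244) = -268 - 52*(-244) = -268 + 12688 = 12420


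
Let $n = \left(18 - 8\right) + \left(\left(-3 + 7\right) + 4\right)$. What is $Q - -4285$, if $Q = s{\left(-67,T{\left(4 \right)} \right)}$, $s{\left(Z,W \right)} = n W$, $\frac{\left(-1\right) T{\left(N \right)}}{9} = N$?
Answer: $3637$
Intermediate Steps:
$T{\left(N \right)} = - 9 N$
$n = 18$ ($n = 10 + \left(4 + 4\right) = 10 + 8 = 18$)
$s{\left(Z,W \right)} = 18 W$
$Q = -648$ ($Q = 18 \left(\left(-9\right) 4\right) = 18 \left(-36\right) = -648$)
$Q - -4285 = -648 - -4285 = -648 + 4285 = 3637$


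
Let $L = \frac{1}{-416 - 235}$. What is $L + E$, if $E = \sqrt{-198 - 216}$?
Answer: $- \frac{1}{651} + 3 i \sqrt{46} \approx -0.0015361 + 20.347 i$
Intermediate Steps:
$E = 3 i \sqrt{46}$ ($E = \sqrt{-414} = 3 i \sqrt{46} \approx 20.347 i$)
$L = - \frac{1}{651}$ ($L = \frac{1}{-651} = - \frac{1}{651} \approx -0.0015361$)
$L + E = - \frac{1}{651} + 3 i \sqrt{46}$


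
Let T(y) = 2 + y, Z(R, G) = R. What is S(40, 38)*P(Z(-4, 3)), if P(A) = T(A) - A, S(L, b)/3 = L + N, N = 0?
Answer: 240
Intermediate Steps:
S(L, b) = 3*L (S(L, b) = 3*(L + 0) = 3*L)
P(A) = 2 (P(A) = (2 + A) - A = 2)
S(40, 38)*P(Z(-4, 3)) = (3*40)*2 = 120*2 = 240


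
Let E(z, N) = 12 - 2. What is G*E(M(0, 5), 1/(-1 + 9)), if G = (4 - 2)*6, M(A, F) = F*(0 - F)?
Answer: 120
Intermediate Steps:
M(A, F) = -F² (M(A, F) = F*(-F) = -F²)
E(z, N) = 10
G = 12 (G = 2*6 = 12)
G*E(M(0, 5), 1/(-1 + 9)) = 12*10 = 120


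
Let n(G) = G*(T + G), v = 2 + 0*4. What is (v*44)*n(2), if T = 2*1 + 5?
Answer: 1584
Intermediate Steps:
T = 7 (T = 2 + 5 = 7)
v = 2 (v = 2 + 0 = 2)
n(G) = G*(7 + G)
(v*44)*n(2) = (2*44)*(2*(7 + 2)) = 88*(2*9) = 88*18 = 1584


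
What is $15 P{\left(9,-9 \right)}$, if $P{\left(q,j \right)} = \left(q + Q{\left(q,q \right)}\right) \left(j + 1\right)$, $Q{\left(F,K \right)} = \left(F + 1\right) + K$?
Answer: $-3360$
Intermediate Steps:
$Q{\left(F,K \right)} = 1 + F + K$ ($Q{\left(F,K \right)} = \left(1 + F\right) + K = 1 + F + K$)
$P{\left(q,j \right)} = \left(1 + j\right) \left(1 + 3 q\right)$ ($P{\left(q,j \right)} = \left(q + \left(1 + q + q\right)\right) \left(j + 1\right) = \left(q + \left(1 + 2 q\right)\right) \left(1 + j\right) = \left(1 + 3 q\right) \left(1 + j\right) = \left(1 + j\right) \left(1 + 3 q\right)$)
$15 P{\left(9,-9 \right)} = 15 \left(1 - 9 + 3 \cdot 9 + 3 \left(-9\right) 9\right) = 15 \left(1 - 9 + 27 - 243\right) = 15 \left(-224\right) = -3360$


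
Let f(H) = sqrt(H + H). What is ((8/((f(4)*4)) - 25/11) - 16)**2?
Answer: 80923/242 - 201*sqrt(2)/11 ≈ 308.55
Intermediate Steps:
f(H) = sqrt(2)*sqrt(H) (f(H) = sqrt(2*H) = sqrt(2)*sqrt(H))
((8/((f(4)*4)) - 25/11) - 16)**2 = ((8/(((sqrt(2)*sqrt(4))*4)) - 25/11) - 16)**2 = ((8/(((sqrt(2)*2)*4)) - 25*1/11) - 16)**2 = ((8/(((2*sqrt(2))*4)) - 25/11) - 16)**2 = ((8/((8*sqrt(2))) - 25/11) - 16)**2 = ((8*(sqrt(2)/16) - 25/11) - 16)**2 = ((sqrt(2)/2 - 25/11) - 16)**2 = ((-25/11 + sqrt(2)/2) - 16)**2 = (-201/11 + sqrt(2)/2)**2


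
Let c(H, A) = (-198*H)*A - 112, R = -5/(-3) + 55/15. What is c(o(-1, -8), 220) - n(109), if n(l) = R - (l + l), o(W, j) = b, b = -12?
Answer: 1568462/3 ≈ 5.2282e+5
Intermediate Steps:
R = 16/3 (R = -5*(-1/3) + 55*(1/15) = 5/3 + 11/3 = 16/3 ≈ 5.3333)
o(W, j) = -12
c(H, A) = -112 - 198*A*H (c(H, A) = -198*A*H - 112 = -112 - 198*A*H)
n(l) = 16/3 - 2*l (n(l) = 16/3 - (l + l) = 16/3 - 2*l)
c(o(-1, -8), 220) - n(109) = (-112 - 198*220*(-12)) - (16/3 - 2*109) = (-112 + 522720) - (16/3 - 218) = 522608 - 1*(-638/3) = 522608 + 638/3 = 1568462/3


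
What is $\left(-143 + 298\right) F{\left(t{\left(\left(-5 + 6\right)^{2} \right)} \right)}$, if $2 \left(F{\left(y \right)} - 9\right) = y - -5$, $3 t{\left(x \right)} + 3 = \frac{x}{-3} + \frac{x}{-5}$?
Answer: $\frac{15221}{9} \approx 1691.2$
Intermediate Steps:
$t{\left(x \right)} = -1 - \frac{8 x}{45}$ ($t{\left(x \right)} = -1 + \frac{\frac{x}{-3} + \frac{x}{-5}}{3} = -1 + \frac{x \left(- \frac{1}{3}\right) + x \left(- \frac{1}{5}\right)}{3} = -1 + \frac{- \frac{x}{3} - \frac{x}{5}}{3} = -1 + \frac{\left(- \frac{8}{15}\right) x}{3} = -1 - \frac{8 x}{45}$)
$F{\left(y \right)} = \frac{23}{2} + \frac{y}{2}$ ($F{\left(y \right)} = 9 + \frac{y - -5}{2} = 9 + \frac{y + 5}{2} = 9 + \frac{5 + y}{2} = 9 + \left(\frac{5}{2} + \frac{y}{2}\right) = \frac{23}{2} + \frac{y}{2}$)
$\left(-143 + 298\right) F{\left(t{\left(\left(-5 + 6\right)^{2} \right)} \right)} = \left(-143 + 298\right) \left(\frac{23}{2} + \frac{-1 - \frac{8 \left(-5 + 6\right)^{2}}{45}}{2}\right) = 155 \left(\frac{23}{2} + \frac{-1 - \frac{8 \cdot 1^{2}}{45}}{2}\right) = 155 \left(\frac{23}{2} + \frac{-1 - \frac{8}{45}}{2}\right) = 155 \left(\frac{23}{2} + \frac{1}{2} \left(- \frac{53}{45}\right)\right) = 155 \left(\frac{23}{2} - \frac{53}{90}\right) = 155 \cdot \frac{491}{45} = \frac{15221}{9}$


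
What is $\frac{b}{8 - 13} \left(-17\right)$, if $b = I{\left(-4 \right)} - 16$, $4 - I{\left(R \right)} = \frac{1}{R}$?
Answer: $- \frac{799}{20} \approx -39.95$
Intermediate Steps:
$I{\left(R \right)} = 4 - \frac{1}{R}$
$b = - \frac{47}{4}$ ($b = \left(4 - \frac{1}{-4}\right) - 16 = \left(4 - - \frac{1}{4}\right) - 16 = \left(4 + \frac{1}{4}\right) - 16 = \frac{17}{4} - 16 = - \frac{47}{4} \approx -11.75$)
$\frac{b}{8 - 13} \left(-17\right) = \frac{1}{8 - 13} \left(- \frac{47}{4}\right) \left(-17\right) = \frac{1}{-5} \left(- \frac{47}{4}\right) \left(-17\right) = \left(- \frac{1}{5}\right) \left(- \frac{47}{4}\right) \left(-17\right) = \frac{47}{20} \left(-17\right) = - \frac{799}{20}$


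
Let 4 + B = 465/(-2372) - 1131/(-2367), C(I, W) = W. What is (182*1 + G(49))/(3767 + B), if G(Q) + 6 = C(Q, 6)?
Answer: 26201112/541770151 ≈ 0.048362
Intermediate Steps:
G(Q) = 0 (G(Q) = -6 + 6 = 0)
B = -6958673/1871508 (B = -4 + (465/(-2372) - 1131/(-2367)) = -4 + (465*(-1/2372) - 1131*(-1/2367)) = -4 + (-465/2372 + 377/789) = -4 + 527359/1871508 = -6958673/1871508 ≈ -3.7182)
(182*1 + G(49))/(3767 + B) = (182*1 + 0)/(3767 - 6958673/1871508) = (182 + 0)/(7043011963/1871508) = 182*(1871508/7043011963) = 26201112/541770151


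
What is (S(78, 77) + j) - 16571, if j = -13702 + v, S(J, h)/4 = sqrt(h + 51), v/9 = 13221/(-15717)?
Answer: -12203070/403 + 32*sqrt(2) ≈ -30235.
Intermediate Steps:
v = -3051/403 (v = 9*(13221/(-15717)) = 9*(13221*(-1/15717)) = 9*(-339/403) = -3051/403 ≈ -7.5707)
S(J, h) = 4*sqrt(51 + h) (S(J, h) = 4*sqrt(h + 51) = 4*sqrt(51 + h))
j = -5524957/403 (j = -13702 - 3051/403 = -5524957/403 ≈ -13710.)
(S(78, 77) + j) - 16571 = (4*sqrt(51 + 77) - 5524957/403) - 16571 = (4*sqrt(128) - 5524957/403) - 16571 = (4*(8*sqrt(2)) - 5524957/403) - 16571 = (32*sqrt(2) - 5524957/403) - 16571 = (-5524957/403 + 32*sqrt(2)) - 16571 = -12203070/403 + 32*sqrt(2)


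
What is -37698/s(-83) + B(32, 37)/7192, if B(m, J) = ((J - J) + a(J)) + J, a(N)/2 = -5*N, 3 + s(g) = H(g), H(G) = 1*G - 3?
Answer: 271094379/640088 ≈ 423.53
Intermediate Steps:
H(G) = -3 + G (H(G) = G - 3 = -3 + G)
s(g) = -6 + g (s(g) = -3 + (-3 + g) = -6 + g)
a(N) = -10*N (a(N) = 2*(-5*N) = -10*N)
B(m, J) = -9*J (B(m, J) = ((J - J) - 10*J) + J = (0 - 10*J) + J = -10*J + J = -9*J)
-37698/s(-83) + B(32, 37)/7192 = -37698/(-6 - 83) - 9*37/7192 = -37698/(-89) - 333*1/7192 = -37698*(-1/89) - 333/7192 = 37698/89 - 333/7192 = 271094379/640088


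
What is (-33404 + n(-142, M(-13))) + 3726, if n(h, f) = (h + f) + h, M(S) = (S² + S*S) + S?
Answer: -29637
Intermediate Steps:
M(S) = S + 2*S² (M(S) = (S² + S²) + S = 2*S² + S = S + 2*S²)
n(h, f) = f + 2*h (n(h, f) = (f + h) + h = f + 2*h)
(-33404 + n(-142, M(-13))) + 3726 = (-33404 + (-13*(1 + 2*(-13)) + 2*(-142))) + 3726 = (-33404 + (-13*(1 - 26) - 284)) + 3726 = (-33404 + (-13*(-25) - 284)) + 3726 = (-33404 + (325 - 284)) + 3726 = (-33404 + 41) + 3726 = -33363 + 3726 = -29637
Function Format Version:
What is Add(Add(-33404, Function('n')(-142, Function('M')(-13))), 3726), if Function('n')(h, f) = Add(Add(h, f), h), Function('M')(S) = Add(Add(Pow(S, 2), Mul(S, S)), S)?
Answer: -29637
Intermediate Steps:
Function('M')(S) = Add(S, Mul(2, Pow(S, 2))) (Function('M')(S) = Add(Add(Pow(S, 2), Pow(S, 2)), S) = Add(Mul(2, Pow(S, 2)), S) = Add(S, Mul(2, Pow(S, 2))))
Function('n')(h, f) = Add(f, Mul(2, h)) (Function('n')(h, f) = Add(Add(f, h), h) = Add(f, Mul(2, h)))
Add(Add(-33404, Function('n')(-142, Function('M')(-13))), 3726) = Add(Add(-33404, Add(Mul(-13, Add(1, Mul(2, -13))), Mul(2, -142))), 3726) = Add(Add(-33404, Add(Mul(-13, Add(1, -26)), -284)), 3726) = Add(Add(-33404, Add(Mul(-13, -25), -284)), 3726) = Add(Add(-33404, Add(325, -284)), 3726) = Add(Add(-33404, 41), 3726) = Add(-33363, 3726) = -29637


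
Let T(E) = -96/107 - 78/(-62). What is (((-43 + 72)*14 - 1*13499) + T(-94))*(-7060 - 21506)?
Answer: 1240572360744/3317 ≈ 3.7400e+8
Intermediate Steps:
T(E) = 1197/3317 (T(E) = -96*1/107 - 78*(-1/62) = -96/107 + 39/31 = 1197/3317)
(((-43 + 72)*14 - 1*13499) + T(-94))*(-7060 - 21506) = (((-43 + 72)*14 - 1*13499) + 1197/3317)*(-7060 - 21506) = ((29*14 - 13499) + 1197/3317)*(-28566) = ((406 - 13499) + 1197/3317)*(-28566) = (-13093 + 1197/3317)*(-28566) = -43428284/3317*(-28566) = 1240572360744/3317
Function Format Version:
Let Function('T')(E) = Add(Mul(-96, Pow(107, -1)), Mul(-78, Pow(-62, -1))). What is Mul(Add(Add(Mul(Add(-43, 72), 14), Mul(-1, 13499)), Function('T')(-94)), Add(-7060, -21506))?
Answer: Rational(1240572360744, 3317) ≈ 3.7400e+8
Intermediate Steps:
Function('T')(E) = Rational(1197, 3317) (Function('T')(E) = Add(Mul(-96, Rational(1, 107)), Mul(-78, Rational(-1, 62))) = Add(Rational(-96, 107), Rational(39, 31)) = Rational(1197, 3317))
Mul(Add(Add(Mul(Add(-43, 72), 14), Mul(-1, 13499)), Function('T')(-94)), Add(-7060, -21506)) = Mul(Add(Add(Mul(Add(-43, 72), 14), Mul(-1, 13499)), Rational(1197, 3317)), Add(-7060, -21506)) = Mul(Add(Add(Mul(29, 14), -13499), Rational(1197, 3317)), -28566) = Mul(Add(Add(406, -13499), Rational(1197, 3317)), -28566) = Mul(Add(-13093, Rational(1197, 3317)), -28566) = Mul(Rational(-43428284, 3317), -28566) = Rational(1240572360744, 3317)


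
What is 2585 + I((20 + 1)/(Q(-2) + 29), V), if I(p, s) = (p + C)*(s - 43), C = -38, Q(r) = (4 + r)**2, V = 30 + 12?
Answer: 28846/11 ≈ 2622.4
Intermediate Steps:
V = 42
I(p, s) = (-43 + s)*(-38 + p) (I(p, s) = (p - 38)*(s - 43) = (-38 + p)*(-43 + s) = (-43 + s)*(-38 + p))
2585 + I((20 + 1)/(Q(-2) + 29), V) = 2585 + (1634 - 43*(20 + 1)/((4 - 2)**2 + 29) - 38*42 + ((20 + 1)/((4 - 2)**2 + 29))*42) = 2585 + (1634 - 903/(2**2 + 29) - 1596 + (21/(2**2 + 29))*42) = 2585 + (1634 - 903/(4 + 29) - 1596 + (21/(4 + 29))*42) = 2585 + (1634 - 903/33 - 1596 + (21/33)*42) = 2585 + (1634 - 903/33 - 1596 + (21*(1/33))*42) = 2585 + (1634 - 43*7/11 - 1596 + (7/11)*42) = 2585 + (1634 - 301/11 - 1596 + 294/11) = 2585 + 411/11 = 28846/11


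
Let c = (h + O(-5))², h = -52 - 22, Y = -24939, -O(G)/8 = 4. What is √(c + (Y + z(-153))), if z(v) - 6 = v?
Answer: 5*I*√554 ≈ 117.69*I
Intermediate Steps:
O(G) = -32 (O(G) = -8*4 = -32)
z(v) = 6 + v
h = -74
c = 11236 (c = (-74 - 32)² = (-106)² = 11236)
√(c + (Y + z(-153))) = √(11236 + (-24939 + (6 - 153))) = √(11236 + (-24939 - 147)) = √(11236 - 25086) = √(-13850) = 5*I*√554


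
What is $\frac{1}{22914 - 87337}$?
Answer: $- \frac{1}{64423} \approx -1.5522 \cdot 10^{-5}$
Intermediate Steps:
$\frac{1}{22914 - 87337} = \frac{1}{-64423} = - \frac{1}{64423}$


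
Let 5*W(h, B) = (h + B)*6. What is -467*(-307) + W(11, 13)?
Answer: 716989/5 ≈ 1.4340e+5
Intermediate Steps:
W(h, B) = 6*B/5 + 6*h/5 (W(h, B) = ((h + B)*6)/5 = ((B + h)*6)/5 = (6*B + 6*h)/5 = 6*B/5 + 6*h/5)
-467*(-307) + W(11, 13) = -467*(-307) + ((6/5)*13 + (6/5)*11) = 143369 + (78/5 + 66/5) = 143369 + 144/5 = 716989/5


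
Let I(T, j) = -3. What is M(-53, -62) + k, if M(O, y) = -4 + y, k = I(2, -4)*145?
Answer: -501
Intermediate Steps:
k = -435 (k = -3*145 = -435)
M(-53, -62) + k = (-4 - 62) - 435 = -66 - 435 = -501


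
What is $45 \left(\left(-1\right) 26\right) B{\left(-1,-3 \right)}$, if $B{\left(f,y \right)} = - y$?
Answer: $-3510$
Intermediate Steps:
$45 \left(\left(-1\right) 26\right) B{\left(-1,-3 \right)} = 45 \left(\left(-1\right) 26\right) \left(\left(-1\right) \left(-3\right)\right) = 45 \left(-26\right) 3 = \left(-1170\right) 3 = -3510$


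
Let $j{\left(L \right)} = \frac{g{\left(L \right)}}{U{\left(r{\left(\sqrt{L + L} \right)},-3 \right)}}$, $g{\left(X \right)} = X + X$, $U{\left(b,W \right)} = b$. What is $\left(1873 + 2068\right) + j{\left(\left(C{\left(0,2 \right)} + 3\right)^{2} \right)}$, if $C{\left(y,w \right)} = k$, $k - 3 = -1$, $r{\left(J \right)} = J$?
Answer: $3941 + 5 \sqrt{2} \approx 3948.1$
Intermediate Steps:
$k = 2$ ($k = 3 - 1 = 2$)
$C{\left(y,w \right)} = 2$
$g{\left(X \right)} = 2 X$
$j{\left(L \right)} = \sqrt{2} \sqrt{L}$ ($j{\left(L \right)} = \frac{2 L}{\sqrt{L + L}} = \frac{2 L}{\sqrt{2 L}} = \frac{2 L}{\sqrt{2} \sqrt{L}} = 2 L \frac{\sqrt{2}}{2 \sqrt{L}} = \sqrt{2} \sqrt{L}$)
$\left(1873 + 2068\right) + j{\left(\left(C{\left(0,2 \right)} + 3\right)^{2} \right)} = \left(1873 + 2068\right) + \sqrt{2} \sqrt{\left(2 + 3\right)^{2}} = 3941 + \sqrt{2} \sqrt{5^{2}} = 3941 + \sqrt{2} \sqrt{25} = 3941 + \sqrt{2} \cdot 5 = 3941 + 5 \sqrt{2}$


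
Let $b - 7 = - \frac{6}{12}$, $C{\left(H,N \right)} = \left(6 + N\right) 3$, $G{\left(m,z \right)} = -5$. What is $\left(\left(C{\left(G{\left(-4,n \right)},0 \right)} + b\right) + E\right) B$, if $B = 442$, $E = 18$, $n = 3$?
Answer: $18785$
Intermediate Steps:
$C{\left(H,N \right)} = 18 + 3 N$
$b = \frac{13}{2}$ ($b = 7 - \frac{6}{12} = 7 - \frac{1}{2} = \frac{13}{2} \approx 6.5$)
$\left(\left(C{\left(G{\left(-4,n \right)},0 \right)} + b\right) + E\right) B = \left(\left(\left(18 + 3 \cdot 0\right) + \frac{13}{2}\right) + 18\right) 442 = \left(\left(\left(18 + 0\right) + \frac{13}{2}\right) + 18\right) 442 = \left(\left(18 + \frac{13}{2}\right) + 18\right) 442 = \left(\frac{49}{2} + 18\right) 442 = \frac{85}{2} \cdot 442 = 18785$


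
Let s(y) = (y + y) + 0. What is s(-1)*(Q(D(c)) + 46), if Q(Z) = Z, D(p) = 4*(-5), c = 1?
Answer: -52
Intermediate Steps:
D(p) = -20
s(y) = 2*y (s(y) = 2*y + 0 = 2*y)
s(-1)*(Q(D(c)) + 46) = (2*(-1))*(-20 + 46) = -2*26 = -52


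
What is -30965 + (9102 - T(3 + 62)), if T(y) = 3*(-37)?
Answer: -21752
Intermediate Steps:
T(y) = -111
-30965 + (9102 - T(3 + 62)) = -30965 + (9102 - 1*(-111)) = -30965 + (9102 + 111) = -30965 + 9213 = -21752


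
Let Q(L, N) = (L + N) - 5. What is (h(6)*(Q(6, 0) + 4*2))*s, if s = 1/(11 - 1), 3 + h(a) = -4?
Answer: -63/10 ≈ -6.3000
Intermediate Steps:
Q(L, N) = -5 + L + N
h(a) = -7 (h(a) = -3 - 4 = -7)
s = 1/10 ≈ 0.10000
(h(6)*(Q(6, 0) + 4*2))*s = -7*((-5 + 6 + 0) + 4*2)*(1/10) = -7*(1 + 8)*(1/10) = -7*9*(1/10) = -63*1/10 = -63/10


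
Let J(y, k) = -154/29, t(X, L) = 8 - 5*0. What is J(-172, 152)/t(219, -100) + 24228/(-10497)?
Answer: -1206239/405884 ≈ -2.9719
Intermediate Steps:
t(X, L) = 8 (t(X, L) = 8 + 0 = 8)
J(y, k) = -154/29 (J(y, k) = -154*1/29 = -154/29)
J(-172, 152)/t(219, -100) + 24228/(-10497) = -154/29/8 + 24228/(-10497) = -154/29*⅛ + 24228*(-1/10497) = -77/116 - 8076/3499 = -1206239/405884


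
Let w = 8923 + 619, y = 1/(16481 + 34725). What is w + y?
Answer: 488607653/51206 ≈ 9542.0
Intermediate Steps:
y = 1/51206 ≈ 1.9529e-5
w = 9542
w + y = 9542 + 1/51206 = 488607653/51206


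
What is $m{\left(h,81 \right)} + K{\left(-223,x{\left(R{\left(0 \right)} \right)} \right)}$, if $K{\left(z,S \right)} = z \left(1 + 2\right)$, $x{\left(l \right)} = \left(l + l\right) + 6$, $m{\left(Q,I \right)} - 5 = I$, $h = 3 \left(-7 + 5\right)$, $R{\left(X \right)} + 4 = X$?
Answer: $-583$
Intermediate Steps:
$R{\left(X \right)} = -4 + X$
$h = -6$ ($h = 3 \left(-2\right) = -6$)
$m{\left(Q,I \right)} = 5 + I$
$x{\left(l \right)} = 6 + 2 l$ ($x{\left(l \right)} = 2 l + 6 = 6 + 2 l$)
$K{\left(z,S \right)} = 3 z$ ($K{\left(z,S \right)} = z 3 = 3 z$)
$m{\left(h,81 \right)} + K{\left(-223,x{\left(R{\left(0 \right)} \right)} \right)} = \left(5 + 81\right) + 3 \left(-223\right) = 86 - 669 = -583$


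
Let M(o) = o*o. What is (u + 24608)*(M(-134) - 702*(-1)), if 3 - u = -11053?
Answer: 665418912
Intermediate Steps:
u = 11056 (u = 3 - 1*(-11053) = 3 + 11053 = 11056)
M(o) = o**2
(u + 24608)*(M(-134) - 702*(-1)) = (11056 + 24608)*((-134)**2 - 702*(-1)) = 35664*(17956 + 702) = 35664*18658 = 665418912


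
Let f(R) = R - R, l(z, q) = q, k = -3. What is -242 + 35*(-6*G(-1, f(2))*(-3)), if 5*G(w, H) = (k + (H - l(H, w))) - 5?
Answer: -1124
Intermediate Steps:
f(R) = 0
G(w, H) = -8/5 - w/5 + H/5 (G(w, H) = ((-3 + (H - w)) - 5)/5 = ((-3 + H - w) - 5)/5 = (-8 + H - w)/5 = -8/5 - w/5 + H/5)
-242 + 35*(-6*G(-1, f(2))*(-3)) = -242 + 35*(-6*(-8/5 - ⅕*(-1) + (⅕)*0)*(-3)) = -242 + 35*(-6*(-8/5 + ⅕ + 0)*(-3)) = -242 + 35*(-6*(-7/5)*(-3)) = -242 + 35*((42/5)*(-3)) = -242 + 35*(-126/5) = -242 - 882 = -1124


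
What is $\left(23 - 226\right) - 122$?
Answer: $-325$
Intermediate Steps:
$\left(23 - 226\right) - 122 = -203 - 122 = -325$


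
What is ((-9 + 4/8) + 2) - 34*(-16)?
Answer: 1075/2 ≈ 537.50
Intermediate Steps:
((-9 + 4/8) + 2) - 34*(-16) = ((-9 + 4*(⅛)) + 2) + 544 = ((-9 + ½) + 2) + 544 = (-17/2 + 2) + 544 = -13/2 + 544 = 1075/2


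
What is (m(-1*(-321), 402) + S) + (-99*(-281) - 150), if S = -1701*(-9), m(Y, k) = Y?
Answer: 43299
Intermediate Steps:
S = 15309
(m(-1*(-321), 402) + S) + (-99*(-281) - 150) = (-1*(-321) + 15309) + (-99*(-281) - 150) = (321 + 15309) + (27819 - 150) = 15630 + 27669 = 43299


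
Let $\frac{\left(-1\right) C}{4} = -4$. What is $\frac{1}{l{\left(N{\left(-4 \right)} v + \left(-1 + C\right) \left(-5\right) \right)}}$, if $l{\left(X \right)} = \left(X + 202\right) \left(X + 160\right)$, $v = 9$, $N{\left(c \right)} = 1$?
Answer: $\frac{1}{12784} \approx 7.8223 \cdot 10^{-5}$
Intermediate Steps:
$C = 16$ ($C = \left(-4\right) \left(-4\right) = 16$)
$l{\left(X \right)} = \left(160 + X\right) \left(202 + X\right)$ ($l{\left(X \right)} = \left(202 + X\right) \left(160 + X\right) = \left(160 + X\right) \left(202 + X\right)$)
$\frac{1}{l{\left(N{\left(-4 \right)} v + \left(-1 + C\right) \left(-5\right) \right)}} = \frac{1}{32320 + \left(1 \cdot 9 + \left(-1 + 16\right) \left(-5\right)\right)^{2} + 362 \left(1 \cdot 9 + \left(-1 + 16\right) \left(-5\right)\right)} = \frac{1}{32320 + \left(9 + 15 \left(-5\right)\right)^{2} + 362 \left(9 + 15 \left(-5\right)\right)} = \frac{1}{32320 + \left(9 - 75\right)^{2} + 362 \left(9 - 75\right)} = \frac{1}{32320 + \left(-66\right)^{2} + 362 \left(-66\right)} = \frac{1}{32320 + 4356 - 23892} = \frac{1}{12784}$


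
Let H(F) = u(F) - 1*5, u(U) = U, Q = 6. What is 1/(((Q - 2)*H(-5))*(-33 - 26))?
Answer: 1/2360 ≈ 0.00042373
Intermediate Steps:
H(F) = -5 + F (H(F) = F - 1*5 = F - 5 = -5 + F)
1/(((Q - 2)*H(-5))*(-33 - 26)) = 1/(((6 - 2)*(-5 - 5))*(-33 - 26)) = 1/((4*(-10))*(-59)) = 1/(-40*(-59)) = 1/2360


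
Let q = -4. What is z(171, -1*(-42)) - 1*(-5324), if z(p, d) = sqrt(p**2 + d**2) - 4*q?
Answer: 5340 + 3*sqrt(3445) ≈ 5516.1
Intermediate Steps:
z(p, d) = 16 + sqrt(d**2 + p**2) (z(p, d) = sqrt(p**2 + d**2) - 4*(-4) = sqrt(d**2 + p**2) + 16 = 16 + sqrt(d**2 + p**2))
z(171, -1*(-42)) - 1*(-5324) = (16 + sqrt((-1*(-42))**2 + 171**2)) - 1*(-5324) = (16 + sqrt(42**2 + 29241)) + 5324 = (16 + sqrt(1764 + 29241)) + 5324 = (16 + sqrt(31005)) + 5324 = (16 + 3*sqrt(3445)) + 5324 = 5340 + 3*sqrt(3445)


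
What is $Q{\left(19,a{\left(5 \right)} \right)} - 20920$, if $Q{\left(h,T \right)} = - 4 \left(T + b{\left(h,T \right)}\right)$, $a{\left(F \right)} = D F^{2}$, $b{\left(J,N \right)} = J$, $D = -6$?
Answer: $-20396$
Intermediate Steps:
$a{\left(F \right)} = - 6 F^{2}$
$Q{\left(h,T \right)} = - 4 T - 4 h$ ($Q{\left(h,T \right)} = - 4 \left(T + h\right) = - 4 T - 4 h$)
$Q{\left(19,a{\left(5 \right)} \right)} - 20920 = \left(- 4 \left(- 6 \cdot 5^{2}\right) - 76\right) - 20920 = \left(- 4 \left(\left(-6\right) 25\right) - 76\right) - 20920 = \left(\left(-4\right) \left(-150\right) - 76\right) - 20920 = \left(600 - 76\right) - 20920 = 524 - 20920 = -20396$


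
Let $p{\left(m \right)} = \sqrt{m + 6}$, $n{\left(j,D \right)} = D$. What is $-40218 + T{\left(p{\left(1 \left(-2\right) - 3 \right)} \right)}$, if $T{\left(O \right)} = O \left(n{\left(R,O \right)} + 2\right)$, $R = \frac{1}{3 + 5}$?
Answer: $-40215$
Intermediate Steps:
$R = \frac{1}{8} \approx 0.125$
$p{\left(m \right)} = \sqrt{6 + m}$
$T{\left(O \right)} = O \left(2 + O\right)$ ($T{\left(O \right)} = O \left(O + 2\right) = O \left(2 + O\right)$)
$-40218 + T{\left(p{\left(1 \left(-2\right) - 3 \right)} \right)} = -40218 + \sqrt{6 + \left(1 \left(-2\right) - 3\right)} \left(2 + \sqrt{6 + \left(1 \left(-2\right) - 3\right)}\right) = -40218 + \sqrt{6 - 5} \left(2 + \sqrt{6 - 5}\right) = -40218 + \sqrt{1} \left(2 + \sqrt{1}\right) = -40218 + 1 \left(2 + 1\right) = -40218 + 1 \cdot 3 = -40218 + 3 = -40215$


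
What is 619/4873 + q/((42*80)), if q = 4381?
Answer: 23428453/16373280 ≈ 1.4309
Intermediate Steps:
619/4873 + q/((42*80)) = 619/4873 + 4381/((42*80)) = 619*(1/4873) + 4381/3360 = 619/4873 + 4381*(1/3360) = 619/4873 + 4381/3360 = 23428453/16373280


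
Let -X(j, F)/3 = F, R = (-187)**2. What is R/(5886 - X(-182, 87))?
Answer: 34969/6147 ≈ 5.6888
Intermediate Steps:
R = 34969
X(j, F) = -3*F
R/(5886 - X(-182, 87)) = 34969/(5886 - (-3)*87) = 34969/(5886 - 1*(-261)) = 34969/(5886 + 261) = 34969/6147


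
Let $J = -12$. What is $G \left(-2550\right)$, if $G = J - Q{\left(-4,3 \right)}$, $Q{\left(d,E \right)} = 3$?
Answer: $38250$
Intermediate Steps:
$G = -15$ ($G = -12 - 3 = -15$)
$G \left(-2550\right) = \left(-15\right) \left(-2550\right) = 38250$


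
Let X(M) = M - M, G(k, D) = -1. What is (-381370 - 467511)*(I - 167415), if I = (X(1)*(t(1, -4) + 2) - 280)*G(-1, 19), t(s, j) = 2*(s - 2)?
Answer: 141877725935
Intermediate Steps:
t(s, j) = -4 + 2*s (t(s, j) = 2*(-2 + s) = -4 + 2*s)
X(M) = 0
I = 280 (I = (0*((-4 + 2*1) + 2) - 280)*(-1) = (0*((-4 + 2) + 2) - 280)*(-1) = (0*(-2 + 2) - 280)*(-1) = (0*0 - 280)*(-1) = (0 - 280)*(-1) = -280*(-1) = 280)
(-381370 - 467511)*(I - 167415) = (-381370 - 467511)*(280 - 167415) = -848881*(-167135) = 141877725935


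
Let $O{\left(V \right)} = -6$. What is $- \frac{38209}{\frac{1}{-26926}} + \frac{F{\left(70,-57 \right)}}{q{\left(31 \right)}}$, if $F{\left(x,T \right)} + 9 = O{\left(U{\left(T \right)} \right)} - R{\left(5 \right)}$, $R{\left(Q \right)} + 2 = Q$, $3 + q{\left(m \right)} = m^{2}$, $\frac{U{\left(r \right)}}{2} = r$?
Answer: $\frac{492802640777}{479} \approx 1.0288 \cdot 10^{9}$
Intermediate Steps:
$U{\left(r \right)} = 2 r$
$q{\left(m \right)} = -3 + m^{2}$
$R{\left(Q \right)} = -2 + Q$
$F{\left(x,T \right)} = -18$ ($F{\left(x,T \right)} = -9 - 9 = -18$)
$- \frac{38209}{\frac{1}{-26926}} + \frac{F{\left(70,-57 \right)}}{q{\left(31 \right)}} = - \frac{38209}{\frac{1}{-26926}} - \frac{18}{-3 + 31^{2}} = - \frac{38209}{- \frac{1}{26926}} - \frac{18}{-3 + 961} = \left(-38209\right) \left(-26926\right) - \frac{18}{958} = 1028815534 - \frac{9}{479} = \frac{492802640777}{479}$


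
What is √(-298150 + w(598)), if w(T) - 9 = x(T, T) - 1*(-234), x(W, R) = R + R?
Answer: I*√296711 ≈ 544.71*I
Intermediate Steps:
x(W, R) = 2*R
w(T) = 243 + 2*T (w(T) = 9 + (2*T - 1*(-234)) = 9 + (2*T + 234) = 9 + (234 + 2*T) = 243 + 2*T)
√(-298150 + w(598)) = √(-298150 + (243 + 2*598)) = √(-298150 + (243 + 1196)) = √(-298150 + 1439) = √(-296711) = I*√296711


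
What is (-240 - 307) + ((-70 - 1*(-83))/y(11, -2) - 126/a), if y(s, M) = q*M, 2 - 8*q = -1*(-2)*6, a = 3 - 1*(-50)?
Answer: -144207/265 ≈ -544.18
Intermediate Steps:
a = 53 (a = 3 + 50 = 53)
q = -5/4 (q = 1/4 - (-1*(-2))*6/8 = 1/4 - 6/4 = 1/4 - 1/8*12 = 1/4 - 3/2 = -5/4 ≈ -1.2500)
y(s, M) = -5*M/4
(-240 - 307) + ((-70 - 1*(-83))/y(11, -2) - 126/a) = (-240 - 307) + ((-70 - 1*(-83))/((-5/4*(-2))) - 126/53) = -547 + ((-70 + 83)/(5/2) - 126*1/53) = -547 + (13*(2/5) - 126/53) = -547 + (26/5 - 126/53) = -547 + 748/265 = -144207/265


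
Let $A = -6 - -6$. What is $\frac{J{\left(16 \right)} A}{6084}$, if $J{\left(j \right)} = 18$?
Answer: $0$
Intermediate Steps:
$A = 0$ ($A = -6 + 6 = 0$)
$\frac{J{\left(16 \right)} A}{6084} = \frac{18 \cdot 0}{6084} = 0 \cdot \frac{1}{6084} = 0$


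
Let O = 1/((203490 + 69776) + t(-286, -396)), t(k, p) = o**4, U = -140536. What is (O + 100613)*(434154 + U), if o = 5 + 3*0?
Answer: 8091229811935712/273891 ≈ 2.9542e+10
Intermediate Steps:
o = 5 (o = 5 + 0 = 5)
t(k, p) = 625 (t(k, p) = 5**4 = 625)
O = 1/273891 (O = 1/((203490 + 69776) + 625) = 1/(273266 + 625) = 1/273891 ≈ 3.6511e-6)
(O + 100613)*(434154 + U) = (1/273891 + 100613)*(434154 - 140536) = (27556995184/273891)*293618 = 8091229811935712/273891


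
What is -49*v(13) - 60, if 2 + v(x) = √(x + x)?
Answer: 38 - 49*√26 ≈ -211.85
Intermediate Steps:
v(x) = -2 + √2*√x (v(x) = -2 + √(x + x) = -2 + √(2*x) = -2 + √2*√x)
-49*v(13) - 60 = -49*(-2 + √2*√13) - 60 = -49*(-2 + √26) - 60 = (98 - 49*√26) - 60 = 38 - 49*√26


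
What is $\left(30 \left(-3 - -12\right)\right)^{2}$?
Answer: $72900$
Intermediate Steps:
$\left(30 \left(-3 - -12\right)\right)^{2} = \left(30 \left(-3 + 12\right)\right)^{2} = \left(30 \cdot 9\right)^{2} = 270^{2} = 72900$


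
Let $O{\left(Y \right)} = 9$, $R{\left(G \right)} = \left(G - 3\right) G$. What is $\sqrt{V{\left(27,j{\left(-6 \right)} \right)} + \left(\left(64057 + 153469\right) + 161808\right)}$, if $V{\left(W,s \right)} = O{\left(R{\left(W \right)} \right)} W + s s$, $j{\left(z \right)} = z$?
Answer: $\sqrt{379613} \approx 616.13$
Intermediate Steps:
$R{\left(G \right)} = G \left(-3 + G\right)$ ($R{\left(G \right)} = \left(-3 + G\right) G = G \left(-3 + G\right)$)
$V{\left(W,s \right)} = s^{2} + 9 W$ ($V{\left(W,s \right)} = 9 W + s s = 9 W + s^{2} = s^{2} + 9 W$)
$\sqrt{V{\left(27,j{\left(-6 \right)} \right)} + \left(\left(64057 + 153469\right) + 161808\right)} = \sqrt{\left(\left(-6\right)^{2} + 9 \cdot 27\right) + \left(\left(64057 + 153469\right) + 161808\right)} = \sqrt{\left(36 + 243\right) + \left(217526 + 161808\right)} = \sqrt{279 + 379334} = \sqrt{379613}$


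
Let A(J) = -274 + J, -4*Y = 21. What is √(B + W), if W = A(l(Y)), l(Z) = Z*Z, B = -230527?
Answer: 5*I*√147695/4 ≈ 480.39*I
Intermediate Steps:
Y = -21/4 (Y = -¼*21 = -21/4 ≈ -5.2500)
l(Z) = Z²
W = -3943/16 (W = -274 + (-21/4)² = -274 + 441/16 = -3943/16 ≈ -246.44)
√(B + W) = √(-230527 - 3943/16) = √(-3692375/16) = 5*I*√147695/4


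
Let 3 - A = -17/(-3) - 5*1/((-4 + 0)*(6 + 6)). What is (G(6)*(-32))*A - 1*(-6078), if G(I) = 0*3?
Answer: 6078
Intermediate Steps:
G(I) = 0
A = -133/48 (A = 3 - (-17/(-3) - 5*1/((-4 + 0)*(6 + 6))) = 3 - (-17*(-⅓) - 5/(12*(-4))) = 3 - (17/3 - 5/(-48)) = 3 - (17/3 - 5*(-1/48)) = 3 - (17/3 + 5/48) = 3 - 1*277/48 = 3 - 277/48 = -133/48 ≈ -2.7708)
(G(6)*(-32))*A - 1*(-6078) = (0*(-32))*(-133/48) - 1*(-6078) = 0*(-133/48) + 6078 = 0 + 6078 = 6078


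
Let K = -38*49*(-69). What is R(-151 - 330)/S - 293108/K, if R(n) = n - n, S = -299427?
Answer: -146554/64239 ≈ -2.2814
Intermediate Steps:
K = 128478 (K = -1862*(-69) = 128478)
R(n) = 0
R(-151 - 330)/S - 293108/K = 0/(-299427) - 293108/128478 = 0*(-1/299427) - 293108*1/128478 = 0 - 146554/64239 = -146554/64239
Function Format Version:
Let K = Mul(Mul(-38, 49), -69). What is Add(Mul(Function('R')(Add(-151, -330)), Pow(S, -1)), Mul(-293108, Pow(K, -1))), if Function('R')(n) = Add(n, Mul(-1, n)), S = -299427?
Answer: Rational(-146554, 64239) ≈ -2.2814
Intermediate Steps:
K = 128478 (K = Mul(-1862, -69) = 128478)
Function('R')(n) = 0
Add(Mul(Function('R')(Add(-151, -330)), Pow(S, -1)), Mul(-293108, Pow(K, -1))) = Add(Mul(0, Pow(-299427, -1)), Mul(-293108, Pow(128478, -1))) = Add(Mul(0, Rational(-1, 299427)), Mul(-293108, Rational(1, 128478))) = Add(0, Rational(-146554, 64239)) = Rational(-146554, 64239)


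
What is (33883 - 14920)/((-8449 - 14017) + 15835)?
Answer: -18963/6631 ≈ -2.8597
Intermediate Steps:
(33883 - 14920)/((-8449 - 14017) + 15835) = 18963/(-22466 + 15835) = 18963/(-6631) = 18963*(-1/6631) = -18963/6631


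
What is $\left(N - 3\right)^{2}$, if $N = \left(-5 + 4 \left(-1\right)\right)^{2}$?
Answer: $6084$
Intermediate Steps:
$N = 81$ ($N = \left(-5 - 4\right)^{2} = \left(-9\right)^{2} = 81$)
$\left(N - 3\right)^{2} = \left(81 - 3\right)^{2} = 78^{2} = 6084$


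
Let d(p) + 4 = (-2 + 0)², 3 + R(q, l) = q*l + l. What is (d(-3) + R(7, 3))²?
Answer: 441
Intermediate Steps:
R(q, l) = -3 + l + l*q (R(q, l) = -3 + (q*l + l) = -3 + (l*q + l) = -3 + (l + l*q) = -3 + l + l*q)
d(p) = 0 (d(p) = -4 + (-2 + 0)² = -4 + (-2)² = -4 + 4 = 0)
(d(-3) + R(7, 3))² = (0 + (-3 + 3 + 3*7))² = (0 + (-3 + 3 + 21))² = (0 + 21)² = 21² = 441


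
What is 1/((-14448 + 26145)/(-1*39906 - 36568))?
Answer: -76474/11697 ≈ -6.5379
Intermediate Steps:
1/((-14448 + 26145)/(-1*39906 - 36568)) = 1/(11697/(-39906 - 36568)) = 1/(11697/(-76474)) = 1/(11697*(-1/76474)) = 1/(-11697/76474) = -76474/11697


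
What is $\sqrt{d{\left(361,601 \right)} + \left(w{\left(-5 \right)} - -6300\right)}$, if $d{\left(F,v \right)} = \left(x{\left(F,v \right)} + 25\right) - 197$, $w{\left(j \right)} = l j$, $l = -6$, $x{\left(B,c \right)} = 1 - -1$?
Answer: $4 \sqrt{385} \approx 78.486$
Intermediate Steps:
$x{\left(B,c \right)} = 2$ ($x{\left(B,c \right)} = 1 + 1 = 2$)
$w{\left(j \right)} = - 6 j$
$d{\left(F,v \right)} = -170$ ($d{\left(F,v \right)} = \left(2 + 25\right) - 197 = 27 - 197 = -170$)
$\sqrt{d{\left(361,601 \right)} + \left(w{\left(-5 \right)} - -6300\right)} = \sqrt{-170 - -6330} = \sqrt{-170 + \left(30 + 6300\right)} = \sqrt{-170 + 6330} = \sqrt{6160} = 4 \sqrt{385}$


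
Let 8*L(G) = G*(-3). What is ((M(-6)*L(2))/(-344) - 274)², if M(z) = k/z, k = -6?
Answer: 142144834441/1893376 ≈ 75075.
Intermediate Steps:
M(z) = -6/z
L(G) = -3*G/8 (L(G) = (G*(-3))/8 = (-3*G)/8 = -3*G/8)
((M(-6)*L(2))/(-344) - 274)² = (((-6/(-6))*(-3/8*2))/(-344) - 274)² = ((-6*(-⅙)*(-¾))*(-1/344) - 274)² = ((1*(-¾))*(-1/344) - 274)² = (-¾*(-1/344) - 274)² = (3/1376 - 274)² = (-377021/1376)² = 142144834441/1893376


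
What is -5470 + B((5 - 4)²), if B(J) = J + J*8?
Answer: -5461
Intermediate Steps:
B(J) = 9*J (B(J) = J + 8*J = 9*J)
-5470 + B((5 - 4)²) = -5470 + 9*(5 - 4)² = -5470 + 9*1² = -5470 + 9*1 = -5470 + 9 = -5461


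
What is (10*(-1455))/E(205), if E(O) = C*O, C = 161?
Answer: -2910/6601 ≈ -0.44084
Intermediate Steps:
E(O) = 161*O
(10*(-1455))/E(205) = (10*(-1455))/((161*205)) = -14550/33005 = -14550*1/33005 = -2910/6601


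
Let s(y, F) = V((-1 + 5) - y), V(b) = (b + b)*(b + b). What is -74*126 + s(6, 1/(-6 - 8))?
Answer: -9308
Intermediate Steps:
V(b) = 4*b**2 (V(b) = (2*b)*(2*b) = 4*b**2)
s(y, F) = 4*(4 - y)**2 (s(y, F) = 4*((-1 + 5) - y)**2 = 4*(4 - y)**2)
-74*126 + s(6, 1/(-6 - 8)) = -74*126 + 4*(-4 + 6)**2 = -9324 + 4*2**2 = -9324 + 4*4 = -9324 + 16 = -9308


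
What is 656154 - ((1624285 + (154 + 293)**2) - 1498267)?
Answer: 330327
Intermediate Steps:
656154 - ((1624285 + (154 + 293)**2) - 1498267) = 656154 - ((1624285 + 447**2) - 1498267) = 656154 - ((1624285 + 199809) - 1498267) = 656154 - (1824094 - 1498267) = 656154 - 1*325827 = 656154 - 325827 = 330327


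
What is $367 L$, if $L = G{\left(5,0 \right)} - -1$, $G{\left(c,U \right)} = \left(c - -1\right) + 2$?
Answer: $3303$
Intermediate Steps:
$G{\left(c,U \right)} = 3 + c$ ($G{\left(c,U \right)} = \left(c + 1\right) + 2 = \left(1 + c\right) + 2 = 3 + c$)
$L = 9$ ($L = \left(3 + 5\right) - -1 = 8 + 1 = 9$)
$367 L = 367 \cdot 9 = 3303$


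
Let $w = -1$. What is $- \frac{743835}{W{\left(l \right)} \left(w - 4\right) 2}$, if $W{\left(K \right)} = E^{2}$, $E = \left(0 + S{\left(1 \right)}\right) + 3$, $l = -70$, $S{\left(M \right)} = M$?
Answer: $\frac{148767}{32} \approx 4649.0$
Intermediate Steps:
$E = 4$ ($E = \left(0 + 1\right) + 3 = 1 + 3 = 4$)
$W{\left(K \right)} = 16$ ($W{\left(K \right)} = 4^{2} = 16$)
$- \frac{743835}{W{\left(l \right)} \left(w - 4\right) 2} = - \frac{743835}{16 \left(-1 - 4\right) 2} = - \frac{743835}{16 \left(\left(-5\right) 2\right)} = - \frac{743835}{16 \left(-10\right)} = - \frac{743835}{-160} = \left(-743835\right) \left(- \frac{1}{160}\right) = \frac{148767}{32}$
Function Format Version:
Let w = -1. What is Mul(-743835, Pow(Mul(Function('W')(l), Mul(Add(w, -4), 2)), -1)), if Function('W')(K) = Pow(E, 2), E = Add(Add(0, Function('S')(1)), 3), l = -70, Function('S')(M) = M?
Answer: Rational(148767, 32) ≈ 4649.0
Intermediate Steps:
E = 4 (E = Add(Add(0, 1), 3) = Add(1, 3) = 4)
Function('W')(K) = 16 (Function('W')(K) = Pow(4, 2) = 16)
Mul(-743835, Pow(Mul(Function('W')(l), Mul(Add(w, -4), 2)), -1)) = Mul(-743835, Pow(Mul(16, Mul(Add(-1, -4), 2)), -1)) = Mul(-743835, Pow(Mul(16, Mul(-5, 2)), -1)) = Mul(-743835, Pow(Mul(16, -10), -1)) = Mul(-743835, Pow(-160, -1)) = Mul(-743835, Rational(-1, 160)) = Rational(148767, 32)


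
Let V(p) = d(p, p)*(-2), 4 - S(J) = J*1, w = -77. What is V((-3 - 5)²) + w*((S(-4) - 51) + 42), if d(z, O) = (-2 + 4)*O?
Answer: -179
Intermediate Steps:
S(J) = 4 - J
d(z, O) = 2*O
V(p) = -4*p (V(p) = (2*p)*(-2) = -4*p)
V((-3 - 5)²) + w*((S(-4) - 51) + 42) = -4*(-3 - 5)² - 77*(((4 - 1*(-4)) - 51) + 42) = -4*(-8)² - 77*(((4 + 4) - 51) + 42) = -4*64 - 77*((8 - 51) + 42) = -256 - 77*(-43 + 42) = -256 - 77*(-1) = -256 + 77 = -179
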